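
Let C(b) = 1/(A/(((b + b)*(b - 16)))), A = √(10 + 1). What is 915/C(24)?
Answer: 305*√11/128 ≈ 7.9029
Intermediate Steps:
A = √11 ≈ 3.3166
C(b) = 2*b*√11*(-16 + b)/11 (C(b) = 1/(√11/(((b + b)*(b - 16)))) = 1/(√11/(((2*b)*(-16 + b)))) = 1/(√11/((2*b*(-16 + b)))) = 1/(√11*(1/(2*b*(-16 + b)))) = 1/(√11/(2*b*(-16 + b))) = 2*b*√11*(-16 + b)/11)
915/C(24) = 915/(((2/11)*24*√11*(-16 + 24))) = 915/(((2/11)*24*√11*8)) = 915/((384*√11/11)) = 915*(√11/384) = 305*√11/128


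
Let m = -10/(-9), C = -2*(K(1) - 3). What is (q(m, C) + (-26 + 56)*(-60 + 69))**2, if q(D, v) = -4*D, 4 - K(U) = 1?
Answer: 5712100/81 ≈ 70520.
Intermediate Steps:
K(U) = 3 (K(U) = 4 - 1*1 = 4 - 1 = 3)
C = 0 (C = -2*(3 - 3) = -2*0 = 0)
m = 10/9 (m = -10*(-1/9) = 10/9 ≈ 1.1111)
(q(m, C) + (-26 + 56)*(-60 + 69))**2 = (-4*10/9 + (-26 + 56)*(-60 + 69))**2 = (-40/9 + 30*9)**2 = (-40/9 + 270)**2 = (2390/9)**2 = 5712100/81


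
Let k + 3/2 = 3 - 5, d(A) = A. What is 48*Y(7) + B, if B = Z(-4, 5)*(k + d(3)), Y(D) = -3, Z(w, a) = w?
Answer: -142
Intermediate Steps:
k = -7/2 (k = -3/2 + (3 - 5) = -3/2 - 2 = -7/2 ≈ -3.5000)
B = 2 (B = -4*(-7/2 + 3) = -4*(-½) = 2)
48*Y(7) + B = 48*(-3) + 2 = -144 + 2 = -142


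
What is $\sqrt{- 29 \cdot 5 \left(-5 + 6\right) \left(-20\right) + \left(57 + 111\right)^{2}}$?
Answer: $2 \sqrt{7781} \approx 176.42$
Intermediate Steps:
$\sqrt{- 29 \cdot 5 \left(-5 + 6\right) \left(-20\right) + \left(57 + 111\right)^{2}} = \sqrt{- 29 \cdot 5 \cdot 1 \left(-20\right) + 168^{2}} = \sqrt{\left(-29\right) 5 \left(-20\right) + 28224} = \sqrt{\left(-145\right) \left(-20\right) + 28224} = \sqrt{2900 + 28224} = \sqrt{31124} = 2 \sqrt{7781}$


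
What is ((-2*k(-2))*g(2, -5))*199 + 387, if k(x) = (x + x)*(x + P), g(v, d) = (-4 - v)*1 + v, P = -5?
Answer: 44963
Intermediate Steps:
g(v, d) = -4 (g(v, d) = (-4 - v) + v = -4)
k(x) = 2*x*(-5 + x) (k(x) = (x + x)*(x - 5) = (2*x)*(-5 + x) = 2*x*(-5 + x))
((-2*k(-2))*g(2, -5))*199 + 387 = (-4*(-2)*(-5 - 2)*(-4))*199 + 387 = (-4*(-2)*(-7)*(-4))*199 + 387 = (-2*28*(-4))*199 + 387 = -56*(-4)*199 + 387 = 224*199 + 387 = 44576 + 387 = 44963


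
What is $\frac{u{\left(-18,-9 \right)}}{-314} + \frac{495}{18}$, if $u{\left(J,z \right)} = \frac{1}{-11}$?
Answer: $\frac{47493}{1727} \approx 27.5$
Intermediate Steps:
$u{\left(J,z \right)} = - \frac{1}{11}$
$\frac{u{\left(-18,-9 \right)}}{-314} + \frac{495}{18} = - \frac{1}{11 \left(-314\right)} + \frac{495}{18} = \left(- \frac{1}{11}\right) \left(- \frac{1}{314}\right) + 495 \cdot \frac{1}{18} = \frac{1}{3454} + \frac{55}{2} = \frac{47493}{1727}$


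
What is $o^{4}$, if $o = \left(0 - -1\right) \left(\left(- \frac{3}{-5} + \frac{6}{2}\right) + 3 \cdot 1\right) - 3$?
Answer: $\frac{104976}{625} \approx 167.96$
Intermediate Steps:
$o = \frac{18}{5}$ ($o = \left(0 + 1\right) \left(\left(\left(-3\right) \left(- \frac{1}{5}\right) + 6 \cdot \frac{1}{2}\right) + 3\right) - 3 = 1 \left(\left(\frac{3}{5} + 3\right) + 3\right) - 3 = 1 \left(\frac{18}{5} + 3\right) - 3 = 1 \cdot \frac{33}{5} - 3 = \frac{33}{5} - 3 = \frac{18}{5} \approx 3.6$)
$o^{4} = \left(\frac{18}{5}\right)^{4} = \frac{104976}{625}$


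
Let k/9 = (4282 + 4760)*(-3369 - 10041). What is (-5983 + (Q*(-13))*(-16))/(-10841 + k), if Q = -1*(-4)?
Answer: 5151/1091289821 ≈ 4.7201e-6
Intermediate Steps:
Q = 4
k = -1091278980 (k = 9*((4282 + 4760)*(-3369 - 10041)) = 9*(9042*(-13410)) = 9*(-121253220) = -1091278980)
(-5983 + (Q*(-13))*(-16))/(-10841 + k) = (-5983 + (4*(-13))*(-16))/(-10841 - 1091278980) = (-5983 - 52*(-16))/(-1091289821) = (-5983 + 832)*(-1/1091289821) = -5151*(-1/1091289821) = 5151/1091289821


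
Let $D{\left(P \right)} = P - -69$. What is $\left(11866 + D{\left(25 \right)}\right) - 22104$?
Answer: $-10144$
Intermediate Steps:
$D{\left(P \right)} = 69 + P$ ($D{\left(P \right)} = P + 69 = 69 + P$)
$\left(11866 + D{\left(25 \right)}\right) - 22104 = \left(11866 + \left(69 + 25\right)\right) - 22104 = \left(11866 + 94\right) - 22104 = 11960 - 22104 = -10144$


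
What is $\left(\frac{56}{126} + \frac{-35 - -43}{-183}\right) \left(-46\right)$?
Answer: $- \frac{10120}{549} \approx -18.434$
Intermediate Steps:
$\left(\frac{56}{126} + \frac{-35 - -43}{-183}\right) \left(-46\right) = \left(56 \cdot \frac{1}{126} + \left(-35 + 43\right) \left(- \frac{1}{183}\right)\right) \left(-46\right) = \left(\frac{4}{9} + 8 \left(- \frac{1}{183}\right)\right) \left(-46\right) = \left(\frac{4}{9} - \frac{8}{183}\right) \left(-46\right) = \frac{220}{549} \left(-46\right) = - \frac{10120}{549}$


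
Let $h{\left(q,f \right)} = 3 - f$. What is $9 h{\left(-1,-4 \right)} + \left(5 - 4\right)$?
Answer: $64$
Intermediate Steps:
$9 h{\left(-1,-4 \right)} + \left(5 - 4\right) = 9 \left(3 - -4\right) + \left(5 - 4\right) = 9 \left(3 + 4\right) + \left(5 - 4\right) = 9 \cdot 7 + 1 = 63 + 1 = 64$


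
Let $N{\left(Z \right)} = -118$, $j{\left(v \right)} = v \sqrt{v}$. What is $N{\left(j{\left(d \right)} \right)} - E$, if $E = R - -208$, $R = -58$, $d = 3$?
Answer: $-268$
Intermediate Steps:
$j{\left(v \right)} = v^{\frac{3}{2}}$
$E = 150$ ($E = -58 - -208 = -58 + 208 = 150$)
$N{\left(j{\left(d \right)} \right)} - E = -118 - 150 = -268$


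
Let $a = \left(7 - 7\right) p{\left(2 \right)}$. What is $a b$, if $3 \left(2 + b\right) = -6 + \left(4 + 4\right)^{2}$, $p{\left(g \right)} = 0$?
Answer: $0$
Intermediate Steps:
$b = \frac{52}{3}$ ($b = -2 + \frac{-6 + \left(4 + 4\right)^{2}}{3} = -2 + \frac{-6 + 8^{2}}{3} = -2 + \frac{-6 + 64}{3} = -2 + \frac{1}{3} \cdot 58 = -2 + \frac{58}{3} = \frac{52}{3} \approx 17.333$)
$a = 0$ ($a = \left(7 - 7\right) 0 = 0 \cdot 0 = 0$)
$a b = 0 \cdot \frac{52}{3} = 0$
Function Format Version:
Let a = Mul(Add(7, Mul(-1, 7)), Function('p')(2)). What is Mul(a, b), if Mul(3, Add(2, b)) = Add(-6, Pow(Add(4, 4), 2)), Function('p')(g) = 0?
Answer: 0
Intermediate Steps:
b = Rational(52, 3) (b = Add(-2, Mul(Rational(1, 3), Add(-6, Pow(Add(4, 4), 2)))) = Add(-2, Mul(Rational(1, 3), Add(-6, Pow(8, 2)))) = Add(-2, Mul(Rational(1, 3), Add(-6, 64))) = Add(-2, Mul(Rational(1, 3), 58)) = Add(-2, Rational(58, 3)) = Rational(52, 3) ≈ 17.333)
a = 0 (a = Mul(Add(7, Mul(-1, 7)), 0) = Mul(Add(7, -7), 0) = Mul(0, 0) = 0)
Mul(a, b) = Mul(0, Rational(52, 3)) = 0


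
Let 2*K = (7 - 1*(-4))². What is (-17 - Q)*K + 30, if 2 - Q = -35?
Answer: -3237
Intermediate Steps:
Q = 37 (Q = 2 - 1*(-35) = 2 + 35 = 37)
K = 121/2 (K = (7 - 1*(-4))²/2 = (7 + 4)²/2 = (½)*11² = (½)*121 = 121/2 ≈ 60.500)
(-17 - Q)*K + 30 = (-17 - 1*37)*(121/2) + 30 = (-17 - 37)*(121/2) + 30 = -54*121/2 + 30 = -3267 + 30 = -3237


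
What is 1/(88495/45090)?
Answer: 9018/17699 ≈ 0.50952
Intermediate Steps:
1/(88495/45090) = 1/(88495*(1/45090)) = 1/(17699/9018) = 9018/17699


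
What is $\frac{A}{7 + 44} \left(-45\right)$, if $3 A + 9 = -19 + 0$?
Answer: $\frac{140}{17} \approx 8.2353$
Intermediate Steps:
$A = - \frac{28}{3}$ ($A = -3 + \frac{-19 + 0}{3} = -3 + \frac{1}{3} \left(-19\right) = -3 - \frac{19}{3} = - \frac{28}{3} \approx -9.3333$)
$\frac{A}{7 + 44} \left(-45\right) = \frac{1}{7 + 44} \left(- \frac{28}{3}\right) \left(-45\right) = \frac{1}{51} \left(- \frac{28}{3}\right) \left(-45\right) = \left(- \frac{28}{153}\right) \left(-45\right) = \frac{140}{17}$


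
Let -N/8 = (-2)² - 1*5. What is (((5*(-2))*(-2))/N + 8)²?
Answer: 441/4 ≈ 110.25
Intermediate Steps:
N = 8 (N = -8*((-2)² - 1*5) = -8*(4 - 5) = -8*(-1) = 8)
(((5*(-2))*(-2))/N + 8)² = (((5*(-2))*(-2))/8 + 8)² = (-10*(-2)*(⅛) + 8)² = (20*(⅛) + 8)² = (5/2 + 8)² = (21/2)² = 441/4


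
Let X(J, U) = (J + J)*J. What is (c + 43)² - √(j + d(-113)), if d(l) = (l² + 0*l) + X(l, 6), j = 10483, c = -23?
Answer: 400 - √48790 ≈ 179.12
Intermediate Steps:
X(J, U) = 2*J² (X(J, U) = (2*J)*J = 2*J²)
d(l) = 3*l² (d(l) = (l² + 0*l) + 2*l² = (l² + 0) + 2*l² = l² + 2*l² = 3*l²)
(c + 43)² - √(j + d(-113)) = (-23 + 43)² - √(10483 + 3*(-113)²) = 20² - √(10483 + 3*12769) = 400 - √(10483 + 38307) = 400 - √48790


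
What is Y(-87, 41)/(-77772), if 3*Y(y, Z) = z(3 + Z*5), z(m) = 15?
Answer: -5/77772 ≈ -6.4290e-5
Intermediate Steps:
Y(y, Z) = 5 (Y(y, Z) = (⅓)*15 = 5)
Y(-87, 41)/(-77772) = 5/(-77772) = 5*(-1/77772) = -5/77772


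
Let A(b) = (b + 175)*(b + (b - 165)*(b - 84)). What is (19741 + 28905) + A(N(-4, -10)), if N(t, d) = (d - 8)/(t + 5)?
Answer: 2976382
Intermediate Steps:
N(t, d) = (-8 + d)/(5 + t)
A(b) = (175 + b)*(b + (-165 + b)*(-84 + b))
(19741 + 28905) + A(N(-4, -10)) = (19741 + 28905) + (2425500 + ((-8 - 10)/(5 - 4))**3 - 29540*(-8 - 10)/(5 - 4) - 73*(-8 - 10)**2/(5 - 4)**2) = 48646 + (2425500 + (-18/1)**3 - 29540*(-18)/1 - 73*(-18/1)**2) = 48646 + (2425500 + (1*(-18))**3 - 29540*(-18) - 73*(1*(-18))**2) = 48646 + (2425500 + (-18)**3 - 29540*(-18) - 73*(-18)**2) = 48646 + (2425500 - 5832 + 531720 - 73*324) = 48646 + (2425500 - 5832 + 531720 - 23652) = 48646 + 2927736 = 2976382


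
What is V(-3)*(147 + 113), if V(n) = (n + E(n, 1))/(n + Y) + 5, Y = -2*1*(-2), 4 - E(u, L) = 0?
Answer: 1560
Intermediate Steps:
E(u, L) = 4 (E(u, L) = 4 - 1*0 = 4 + 0 = 4)
Y = 4 (Y = -2*(-2) = 4)
V(n) = 6 (V(n) = (n + 4)/(n + 4) + 5 = (4 + n)/(4 + n) + 5 = 1 + 5 = 6)
V(-3)*(147 + 113) = 6*(147 + 113) = 6*260 = 1560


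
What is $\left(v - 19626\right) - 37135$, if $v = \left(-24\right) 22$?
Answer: $-57289$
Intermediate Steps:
$v = -528$
$\left(v - 19626\right) - 37135 = \left(-528 - 19626\right) - 37135 = -20154 - 37135 = -57289$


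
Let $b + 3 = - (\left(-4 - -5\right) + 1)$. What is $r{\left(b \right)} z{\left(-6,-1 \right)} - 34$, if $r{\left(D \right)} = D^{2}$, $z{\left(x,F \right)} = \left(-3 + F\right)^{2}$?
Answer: $366$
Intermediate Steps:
$b = -5$ ($b = -3 - \left(\left(-4 - -5\right) + 1\right) = -3 - \left(\left(-4 + 5\right) + 1\right) = -3 - \left(1 + 1\right) = -3 - 2 = -5$)
$r{\left(b \right)} z{\left(-6,-1 \right)} - 34 = \left(-5\right)^{2} \left(-3 - 1\right)^{2} - 34 = 25 \left(-4\right)^{2} - 34 = 25 \cdot 16 - 34 = 400 - 34 = 366$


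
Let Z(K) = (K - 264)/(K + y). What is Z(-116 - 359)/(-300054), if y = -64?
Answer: -739/161729106 ≈ -4.5694e-6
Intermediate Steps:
Z(K) = (-264 + K)/(-64 + K) (Z(K) = (K - 264)/(K - 64) = (-264 + K)/(-64 + K))
Z(-116 - 359)/(-300054) = ((-264 + (-116 - 359))/(-64 + (-116 - 359)))/(-300054) = ((-264 - 475)/(-64 - 475))*(-1/300054) = (-739/(-539))*(-1/300054) = -1/539*(-739)*(-1/300054) = (739/539)*(-1/300054) = -739/161729106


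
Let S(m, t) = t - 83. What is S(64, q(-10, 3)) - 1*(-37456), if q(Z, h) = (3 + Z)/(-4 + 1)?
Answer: 112126/3 ≈ 37375.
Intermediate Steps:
q(Z, h) = -1 - Z/3 (q(Z, h) = (3 + Z)/(-3) = (3 + Z)*(-⅓) = -1 - Z/3)
S(m, t) = -83 + t
S(64, q(-10, 3)) - 1*(-37456) = (-83 + (-1 - ⅓*(-10))) - 1*(-37456) = (-83 + (-1 + 10/3)) + 37456 = (-83 + 7/3) + 37456 = -242/3 + 37456 = 112126/3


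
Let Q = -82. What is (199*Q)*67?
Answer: -1093306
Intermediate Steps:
(199*Q)*67 = (199*(-82))*67 = -16318*67 = -1093306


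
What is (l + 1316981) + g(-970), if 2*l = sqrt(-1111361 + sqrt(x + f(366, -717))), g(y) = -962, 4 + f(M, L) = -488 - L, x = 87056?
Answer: 1316019 + sqrt(-1111361 + sqrt(87281))/2 ≈ 1.316e+6 + 527.04*I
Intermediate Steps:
f(M, L) = -492 - L (f(M, L) = -4 + (-488 - L) = -492 - L)
l = sqrt(-1111361 + sqrt(87281))/2 (l = sqrt(-1111361 + sqrt(87056 + (-492 - 1*(-717))))/2 = sqrt(-1111361 + sqrt(87056 + (-492 + 717)))/2 = sqrt(-1111361 + sqrt(87056 + 225))/2 = sqrt(-1111361 + sqrt(87281))/2 ≈ 527.04*I)
(l + 1316981) + g(-970) = (sqrt(-1111361 + sqrt(87281))/2 + 1316981) - 962 = (1316981 + sqrt(-1111361 + sqrt(87281))/2) - 962 = 1316019 + sqrt(-1111361 + sqrt(87281))/2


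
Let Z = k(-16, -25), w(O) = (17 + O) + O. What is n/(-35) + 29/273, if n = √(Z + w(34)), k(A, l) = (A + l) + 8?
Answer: 29/273 - 2*√13/35 ≈ -0.099804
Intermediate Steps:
w(O) = 17 + 2*O
k(A, l) = 8 + A + l
Z = -33 (Z = 8 - 16 - 25 = -33)
n = 2*√13 (n = √(-33 + (17 + 2*34)) = √(-33 + (17 + 68)) = √(-33 + 85) = √52 = 2*√13 ≈ 7.2111)
n/(-35) + 29/273 = (2*√13)/(-35) + 29/273 = (2*√13)*(-1/35) + 29*(1/273) = -2*√13/35 + 29/273 = 29/273 - 2*√13/35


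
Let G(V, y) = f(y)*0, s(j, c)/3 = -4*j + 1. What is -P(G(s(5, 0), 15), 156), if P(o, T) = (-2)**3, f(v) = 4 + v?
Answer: 8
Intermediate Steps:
s(j, c) = 3 - 12*j (s(j, c) = 3*(-4*j + 1) = 3*(1 - 4*j) = 3 - 12*j)
G(V, y) = 0 (G(V, y) = (4 + y)*0 = 0)
P(o, T) = -8
-P(G(s(5, 0), 15), 156) = -1*(-8) = 8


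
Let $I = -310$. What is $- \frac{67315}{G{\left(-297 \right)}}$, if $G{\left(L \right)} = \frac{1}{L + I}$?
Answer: $40860205$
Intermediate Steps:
$G{\left(L \right)} = \frac{1}{-310 + L}$ ($G{\left(L \right)} = \frac{1}{L - 310} = \frac{1}{-310 + L}$)
$- \frac{67315}{G{\left(-297 \right)}} = - \frac{67315}{\frac{1}{-310 - 297}} = - \frac{67315}{\frac{1}{-607}} = - \frac{67315}{- \frac{1}{607}} = \left(-67315\right) \left(-607\right) = 40860205$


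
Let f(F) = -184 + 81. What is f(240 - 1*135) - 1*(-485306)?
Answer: 485203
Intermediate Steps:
f(F) = -103
f(240 - 1*135) - 1*(-485306) = -103 - 1*(-485306) = -103 + 485306 = 485203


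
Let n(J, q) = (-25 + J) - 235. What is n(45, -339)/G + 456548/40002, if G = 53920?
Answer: 2460846773/215690784 ≈ 11.409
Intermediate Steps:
n(J, q) = -260 + J
n(45, -339)/G + 456548/40002 = (-260 + 45)/53920 + 456548/40002 = -215*1/53920 + 456548*(1/40002) = -43/10784 + 228274/20001 = 2460846773/215690784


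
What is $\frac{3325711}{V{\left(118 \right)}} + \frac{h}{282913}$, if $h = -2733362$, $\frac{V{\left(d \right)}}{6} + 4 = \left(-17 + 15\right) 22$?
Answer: $- \frac{941674084399}{81478944} \approx -11557.0$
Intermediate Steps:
$V{\left(d \right)} = -288$ ($V{\left(d \right)} = -24 + 6 \left(-17 + 15\right) 22 = -24 + 6 \left(\left(-2\right) 22\right) = -24 + 6 \left(-44\right) = -24 - 264 = -288$)
$\frac{3325711}{V{\left(118 \right)}} + \frac{h}{282913} = \frac{3325711}{-288} - \frac{2733362}{282913} = 3325711 \left(- \frac{1}{288}\right) - \frac{2733362}{282913} = - \frac{3325711}{288} - \frac{2733362}{282913} = - \frac{941674084399}{81478944}$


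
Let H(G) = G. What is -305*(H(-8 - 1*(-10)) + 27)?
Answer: -8845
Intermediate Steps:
-305*(H(-8 - 1*(-10)) + 27) = -305*((-8 - 1*(-10)) + 27) = -305*((-8 + 10) + 27) = -305*(2 + 27) = -305*29 = -8845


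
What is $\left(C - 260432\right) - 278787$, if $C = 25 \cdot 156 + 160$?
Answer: $-535159$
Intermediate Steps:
$C = 4060$ ($C = 3900 + 160 = 4060$)
$\left(C - 260432\right) - 278787 = \left(4060 - 260432\right) - 278787 = -256372 - 278787 = -535159$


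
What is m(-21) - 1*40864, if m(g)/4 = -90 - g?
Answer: -41140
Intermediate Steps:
m(g) = -360 - 4*g (m(g) = 4*(-90 - g) = -360 - 4*g)
m(-21) - 1*40864 = (-360 - 4*(-21)) - 1*40864 = (-360 + 84) - 40864 = -276 - 40864 = -41140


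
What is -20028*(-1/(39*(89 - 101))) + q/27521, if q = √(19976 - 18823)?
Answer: -1669/39 + √1153/27521 ≈ -42.794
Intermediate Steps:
q = √1153 ≈ 33.956
-20028*(-1/(39*(89 - 101))) + q/27521 = -20028*(-1/(39*(89 - 101))) + √1153/27521 = -20028/((-39*(-12))) + √1153*(1/27521) = -20028/468 + √1153/27521 = -20028*1/468 + √1153/27521 = -1669/39 + √1153/27521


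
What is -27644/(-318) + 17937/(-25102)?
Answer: 344107861/3991218 ≈ 86.216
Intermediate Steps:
-27644/(-318) + 17937/(-25102) = -27644*(-1/318) + 17937*(-1/25102) = 13822/159 - 17937/25102 = 344107861/3991218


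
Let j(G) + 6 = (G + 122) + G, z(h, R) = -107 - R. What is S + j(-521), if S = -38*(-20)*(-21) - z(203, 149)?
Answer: -16630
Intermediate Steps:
j(G) = 116 + 2*G (j(G) = -6 + ((G + 122) + G) = -6 + ((122 + G) + G) = -6 + (122 + 2*G) = 116 + 2*G)
S = -15704 (S = -38*(-20)*(-21) - (-107 - 1*149) = 760*(-21) - (-107 - 149) = -15960 - 1*(-256) = -15960 + 256 = -15704)
S + j(-521) = -15704 + (116 + 2*(-521)) = -15704 + (116 - 1042) = -15704 - 926 = -16630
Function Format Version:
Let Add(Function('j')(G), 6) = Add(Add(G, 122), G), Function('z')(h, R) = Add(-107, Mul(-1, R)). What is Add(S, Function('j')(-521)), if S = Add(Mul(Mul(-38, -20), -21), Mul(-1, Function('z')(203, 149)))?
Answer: -16630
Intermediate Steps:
Function('j')(G) = Add(116, Mul(2, G)) (Function('j')(G) = Add(-6, Add(Add(G, 122), G)) = Add(-6, Add(Add(122, G), G)) = Add(-6, Add(122, Mul(2, G))) = Add(116, Mul(2, G)))
S = -15704 (S = Add(Mul(Mul(-38, -20), -21), Mul(-1, Add(-107, Mul(-1, 149)))) = Add(Mul(760, -21), Mul(-1, Add(-107, -149))) = Add(-15960, Mul(-1, -256)) = Add(-15960, 256) = -15704)
Add(S, Function('j')(-521)) = Add(-15704, Add(116, Mul(2, -521))) = Add(-15704, Add(116, -1042)) = Add(-15704, -926) = -16630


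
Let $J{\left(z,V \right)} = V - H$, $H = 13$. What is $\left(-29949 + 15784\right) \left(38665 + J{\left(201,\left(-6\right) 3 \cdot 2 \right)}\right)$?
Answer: $-546995640$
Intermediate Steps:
$J{\left(z,V \right)} = -13 + V$ ($J{\left(z,V \right)} = V - 13 = -13 + V$)
$\left(-29949 + 15784\right) \left(38665 + J{\left(201,\left(-6\right) 3 \cdot 2 \right)}\right) = \left(-29949 + 15784\right) \left(38665 + \left(-13 + \left(-6\right) 3 \cdot 2\right)\right) = - 14165 \left(38665 - 49\right) = \left(-14165\right) 38616 = -546995640$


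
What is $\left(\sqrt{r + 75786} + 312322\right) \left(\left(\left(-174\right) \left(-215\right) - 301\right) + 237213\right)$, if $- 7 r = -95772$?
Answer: $85676795684 + \frac{822966 \sqrt{487102}}{7} \approx 8.5759 \cdot 10^{10}$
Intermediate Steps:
$r = \frac{95772}{7}$ ($r = \left(- \frac{1}{7}\right) \left(-95772\right) = \frac{95772}{7} \approx 13682.0$)
$\left(\sqrt{r + 75786} + 312322\right) \left(\left(\left(-174\right) \left(-215\right) - 301\right) + 237213\right) = \left(\sqrt{\frac{95772}{7} + 75786} + 312322\right) \left(\left(\left(-174\right) \left(-215\right) - 301\right) + 237213\right) = \left(\sqrt{\frac{626274}{7}} + 312322\right) \left(\left(37410 - 301\right) + 237213\right) = \left(\frac{3 \sqrt{487102}}{7} + 312322\right) \left(37109 + 237213\right) = \left(312322 + \frac{3 \sqrt{487102}}{7}\right) 274322 = 85676795684 + \frac{822966 \sqrt{487102}}{7}$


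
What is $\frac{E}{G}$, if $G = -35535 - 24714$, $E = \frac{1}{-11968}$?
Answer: $\frac{1}{721060032} \approx 1.3868 \cdot 10^{-9}$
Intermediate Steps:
$E = - \frac{1}{11968} \approx -8.3556 \cdot 10^{-5}$
$G = -60249$
$\frac{E}{G} = - \frac{1}{11968 \left(-60249\right)} = \left(- \frac{1}{11968}\right) \left(- \frac{1}{60249}\right) = \frac{1}{721060032}$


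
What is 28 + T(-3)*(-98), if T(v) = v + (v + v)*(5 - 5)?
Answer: 322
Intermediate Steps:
T(v) = v (T(v) = v + (2*v)*0 = v + 0 = v)
28 + T(-3)*(-98) = 28 - 3*(-98) = 28 + 294 = 322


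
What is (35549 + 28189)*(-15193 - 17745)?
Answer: -2099402244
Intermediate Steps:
(35549 + 28189)*(-15193 - 17745) = 63738*(-32938) = -2099402244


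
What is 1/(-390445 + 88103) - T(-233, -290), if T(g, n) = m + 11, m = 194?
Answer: -61980111/302342 ≈ -205.00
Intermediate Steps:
T(g, n) = 205 (T(g, n) = 194 + 11 = 205)
1/(-390445 + 88103) - T(-233, -290) = 1/(-390445 + 88103) - 1*205 = 1/(-302342) - 205 = -1/302342 - 205 = -61980111/302342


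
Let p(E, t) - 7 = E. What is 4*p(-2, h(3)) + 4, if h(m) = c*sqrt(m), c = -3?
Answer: 24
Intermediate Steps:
h(m) = -3*sqrt(m)
p(E, t) = 7 + E
4*p(-2, h(3)) + 4 = 4*(7 - 2) + 4 = 4*5 + 4 = 20 + 4 = 24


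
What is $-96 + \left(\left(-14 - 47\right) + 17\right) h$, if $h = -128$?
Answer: $5536$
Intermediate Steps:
$-96 + \left(\left(-14 - 47\right) + 17\right) h = -96 + \left(\left(-14 - 47\right) + 17\right) \left(-128\right) = -96 + \left(-61 + 17\right) \left(-128\right) = -96 - -5632 = -96 + 5632 = 5536$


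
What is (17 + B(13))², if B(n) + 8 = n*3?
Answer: 2304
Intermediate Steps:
B(n) = -8 + 3*n (B(n) = -8 + n*3 = -8 + 3*n)
(17 + B(13))² = (17 + (-8 + 3*13))² = (17 + (-8 + 39))² = (17 + 31)² = 48² = 2304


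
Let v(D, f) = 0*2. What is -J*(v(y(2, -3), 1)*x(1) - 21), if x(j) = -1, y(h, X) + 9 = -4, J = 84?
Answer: 1764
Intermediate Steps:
y(h, X) = -13 (y(h, X) = -9 - 4 = -13)
v(D, f) = 0
-J*(v(y(2, -3), 1)*x(1) - 21) = -84*(0*(-1) - 21) = -84*(0 - 21) = -84*(-21) = -1*(-1764) = 1764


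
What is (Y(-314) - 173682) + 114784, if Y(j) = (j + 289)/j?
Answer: -18493947/314 ≈ -58898.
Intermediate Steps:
Y(j) = (289 + j)/j
(Y(-314) - 173682) + 114784 = ((289 - 314)/(-314) - 173682) + 114784 = (-1/314*(-25) - 173682) + 114784 = (25/314 - 173682) + 114784 = -54536123/314 + 114784 = -18493947/314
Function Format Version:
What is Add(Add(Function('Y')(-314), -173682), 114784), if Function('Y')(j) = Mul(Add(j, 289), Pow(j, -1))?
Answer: Rational(-18493947, 314) ≈ -58898.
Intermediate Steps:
Function('Y')(j) = Mul(Pow(j, -1), Add(289, j)) (Function('Y')(j) = Mul(Add(289, j), Pow(j, -1)) = Mul(Pow(j, -1), Add(289, j)))
Add(Add(Function('Y')(-314), -173682), 114784) = Add(Add(Mul(Pow(-314, -1), Add(289, -314)), -173682), 114784) = Add(Add(Mul(Rational(-1, 314), -25), -173682), 114784) = Add(Add(Rational(25, 314), -173682), 114784) = Add(Rational(-54536123, 314), 114784) = Rational(-18493947, 314)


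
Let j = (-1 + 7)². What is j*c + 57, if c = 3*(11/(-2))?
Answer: -537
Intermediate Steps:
c = -33/2 (c = 3*(11*(-½)) = 3*(-11/2) = -33/2 ≈ -16.500)
j = 36 (j = 6² = 36)
j*c + 57 = 36*(-33/2) + 57 = -594 + 57 = -537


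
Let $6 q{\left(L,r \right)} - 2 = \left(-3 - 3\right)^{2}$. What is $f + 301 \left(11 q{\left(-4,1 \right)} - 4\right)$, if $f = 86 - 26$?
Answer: $\frac{59477}{3} \approx 19826.0$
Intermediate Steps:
$q{\left(L,r \right)} = \frac{19}{3}$ ($q{\left(L,r \right)} = \frac{1}{3} + \frac{\left(-3 - 3\right)^{2}}{6} = \frac{1}{3} + \frac{\left(-6\right)^{2}}{6} = \frac{1}{3} + \frac{1}{6} \cdot 36 = \frac{1}{3} + 6 = \frac{19}{3}$)
$f = 60$
$f + 301 \left(11 q{\left(-4,1 \right)} - 4\right) = 60 + 301 \left(11 \cdot \frac{19}{3} - 4\right) = 60 + 301 \left(\frac{209}{3} - 4\right) = 60 + 301 \cdot \frac{197}{3} = 60 + \frac{59297}{3} = \frac{59477}{3}$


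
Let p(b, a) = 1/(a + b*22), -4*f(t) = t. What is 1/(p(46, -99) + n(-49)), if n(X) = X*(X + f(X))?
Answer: 3652/6576343 ≈ 0.00055532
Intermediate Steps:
f(t) = -t/4
p(b, a) = 1/(a + 22*b)
n(X) = 3*X²/4 (n(X) = X*(X - X/4) = X*(3*X/4) = 3*X²/4)
1/(p(46, -99) + n(-49)) = 1/(1/(-99 + 22*46) + (¾)*(-49)²) = 1/(1/(-99 + 1012) + (¾)*2401) = 1/(1/913 + 7203/4) = 1/(6576343/3652) = 3652/6576343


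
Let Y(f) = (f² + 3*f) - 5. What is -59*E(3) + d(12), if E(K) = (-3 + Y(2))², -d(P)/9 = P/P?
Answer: -245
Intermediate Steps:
d(P) = -9 (d(P) = -9*P/P = -9*1 = -9)
Y(f) = -5 + f² + 3*f
E(K) = 4 (E(K) = (-3 + (-5 + 2² + 3*2))² = (-3 + (-5 + 4 + 6))² = (-3 + 5)² = 2² = 4)
-59*E(3) + d(12) = -59*4 - 9 = -236 - 9 = -245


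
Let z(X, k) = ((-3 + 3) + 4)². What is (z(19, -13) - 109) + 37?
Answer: -56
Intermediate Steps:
z(X, k) = 16 (z(X, k) = (0 + 4)² = 4² = 16)
(z(19, -13) - 109) + 37 = (16 - 109) + 37 = -93 + 37 = -56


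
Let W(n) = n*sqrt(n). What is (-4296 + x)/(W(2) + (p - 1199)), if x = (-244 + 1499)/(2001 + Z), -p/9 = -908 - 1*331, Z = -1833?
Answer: -224067103/519972054 + 720473*sqrt(2)/8319552864 ≈ -0.43080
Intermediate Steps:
p = 11151 (p = -9*(-908 - 1*331) = -9*(-908 - 331) = -9*(-1239) = 11151)
W(n) = n**(3/2)
x = 1255/168 (x = (-244 + 1499)/(2001 - 1833) = 1255/168 ≈ 7.4702)
(-4296 + x)/(W(2) + (p - 1199)) = (-4296 + 1255/168)/(2**(3/2) + (11151 - 1199)) = -720473/(168*(2*sqrt(2) + 9952)) = -720473/(168*(9952 + 2*sqrt(2)))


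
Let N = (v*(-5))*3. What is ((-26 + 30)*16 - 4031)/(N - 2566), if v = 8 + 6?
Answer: 3967/2776 ≈ 1.4290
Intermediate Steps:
v = 14
N = -210 (N = (14*(-5))*3 = -70*3 = -210)
((-26 + 30)*16 - 4031)/(N - 2566) = ((-26 + 30)*16 - 4031)/(-210 - 2566) = (4*16 - 4031)/(-2776) = (64 - 4031)*(-1/2776) = -3967*(-1/2776) = 3967/2776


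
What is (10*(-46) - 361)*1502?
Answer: -1233142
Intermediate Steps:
(10*(-46) - 361)*1502 = (-460 - 361)*1502 = -821*1502 = -1233142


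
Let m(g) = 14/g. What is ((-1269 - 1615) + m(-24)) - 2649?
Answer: -66403/12 ≈ -5533.6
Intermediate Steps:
((-1269 - 1615) + m(-24)) - 2649 = ((-1269 - 1615) + 14/(-24)) - 2649 = (-2884 + 14*(-1/24)) - 2649 = (-2884 - 7/12) - 2649 = -34615/12 - 2649 = -66403/12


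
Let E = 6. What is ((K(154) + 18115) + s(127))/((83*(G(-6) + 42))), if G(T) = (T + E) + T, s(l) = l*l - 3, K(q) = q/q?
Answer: 5707/498 ≈ 11.460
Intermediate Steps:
K(q) = 1
s(l) = -3 + l² (s(l) = l² - 3 = -3 + l²)
G(T) = 6 + 2*T (G(T) = (T + 6) + T = (6 + T) + T = 6 + 2*T)
((K(154) + 18115) + s(127))/((83*(G(-6) + 42))) = ((1 + 18115) + (-3 + 127²))/((83*((6 + 2*(-6)) + 42))) = (18116 + (-3 + 16129))/((83*((6 - 12) + 42))) = (18116 + 16126)/((83*(-6 + 42))) = 34242/((83*36)) = 34242/2988 = 34242*(1/2988) = 5707/498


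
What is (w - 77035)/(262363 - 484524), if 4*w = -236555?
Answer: 544695/888644 ≈ 0.61295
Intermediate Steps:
w = -236555/4 (w = (¼)*(-236555) = -236555/4 ≈ -59139.)
(w - 77035)/(262363 - 484524) = (-236555/4 - 77035)/(262363 - 484524) = -544695/4/(-222161) = -544695/4*(-1/222161) = 544695/888644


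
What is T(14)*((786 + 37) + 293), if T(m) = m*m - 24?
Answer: 191952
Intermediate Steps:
T(m) = -24 + m² (T(m) = m² - 24 = -24 + m²)
T(14)*((786 + 37) + 293) = (-24 + 14²)*((786 + 37) + 293) = (-24 + 196)*(823 + 293) = 172*1116 = 191952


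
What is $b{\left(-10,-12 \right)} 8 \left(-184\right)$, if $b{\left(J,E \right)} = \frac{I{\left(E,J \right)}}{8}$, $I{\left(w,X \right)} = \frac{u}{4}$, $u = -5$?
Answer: $230$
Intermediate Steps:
$I{\left(w,X \right)} = - \frac{5}{4}$
$b{\left(J,E \right)} = - \frac{5}{32}$ ($b{\left(J,E \right)} = - \frac{5}{4 \cdot 8} = \left(- \frac{5}{4}\right) \frac{1}{8} = - \frac{5}{32}$)
$b{\left(-10,-12 \right)} 8 \left(-184\right) = \left(- \frac{5}{32}\right) 8 \left(-184\right) = \left(- \frac{5}{4}\right) \left(-184\right) = 230$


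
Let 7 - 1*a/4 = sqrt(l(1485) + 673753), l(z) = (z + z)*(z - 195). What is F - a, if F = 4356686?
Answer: 4356658 + 4*sqrt(4505053) ≈ 4.3652e+6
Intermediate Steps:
l(z) = 2*z*(-195 + z) (l(z) = (2*z)*(-195 + z) = 2*z*(-195 + z))
a = 28 - 4*sqrt(4505053) (a = 28 - 4*sqrt(2*1485*(-195 + 1485) + 673753) = 28 - 4*sqrt(2*1485*1290 + 673753) = 28 - 4*sqrt(3831300 + 673753) = 28 - 4*sqrt(4505053) ≈ -8462.0)
F - a = 4356686 - (28 - 4*sqrt(4505053)) = 4356686 + (-28 + 4*sqrt(4505053)) = 4356658 + 4*sqrt(4505053)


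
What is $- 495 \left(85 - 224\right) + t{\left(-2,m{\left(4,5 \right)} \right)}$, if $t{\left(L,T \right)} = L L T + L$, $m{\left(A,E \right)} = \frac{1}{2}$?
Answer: $68805$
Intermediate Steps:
$m{\left(A,E \right)} = \frac{1}{2}$
$t{\left(L,T \right)} = L + T L^{2}$ ($t{\left(L,T \right)} = L^{2} T + L = T L^{2} + L = L + T L^{2}$)
$- 495 \left(85 - 224\right) + t{\left(-2,m{\left(4,5 \right)} \right)} = - 495 \left(85 - 224\right) - 2 \left(1 - 1\right) = \left(-495\right) \left(-139\right) - 0 = 68805 + 0 = 68805$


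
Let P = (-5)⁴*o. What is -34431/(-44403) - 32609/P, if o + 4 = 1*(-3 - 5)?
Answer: 568723309/111007500 ≈ 5.1233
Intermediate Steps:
o = -12 (o = -4 + 1*(-3 - 5) = -4 + 1*(-8) = -4 - 8 = -12)
P = -7500 (P = (-5)⁴*(-12) = 625*(-12) = -7500)
-34431/(-44403) - 32609/P = -34431/(-44403) - 32609/(-7500) = -34431*(-1/44403) - 32609*(-1/7500) = 11477/14801 + 32609/7500 = 568723309/111007500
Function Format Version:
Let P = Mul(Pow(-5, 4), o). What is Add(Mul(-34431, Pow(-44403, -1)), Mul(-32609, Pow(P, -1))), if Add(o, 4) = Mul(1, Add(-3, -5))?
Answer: Rational(568723309, 111007500) ≈ 5.1233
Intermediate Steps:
o = -12 (o = Add(-4, Mul(1, Add(-3, -5))) = Add(-4, Mul(1, -8)) = Add(-4, -8) = -12)
P = -7500 (P = Mul(Pow(-5, 4), -12) = Mul(625, -12) = -7500)
Add(Mul(-34431, Pow(-44403, -1)), Mul(-32609, Pow(P, -1))) = Add(Mul(-34431, Pow(-44403, -1)), Mul(-32609, Pow(-7500, -1))) = Add(Mul(-34431, Rational(-1, 44403)), Mul(-32609, Rational(-1, 7500))) = Add(Rational(11477, 14801), Rational(32609, 7500)) = Rational(568723309, 111007500)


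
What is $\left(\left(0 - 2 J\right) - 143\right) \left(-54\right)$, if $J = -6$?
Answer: $7074$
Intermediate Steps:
$\left(\left(0 - 2 J\right) - 143\right) \left(-54\right) = \left(\left(0 - -12\right) - 143\right) \left(-54\right) = \left(\left(0 + 12\right) - 143\right) \left(-54\right) = \left(12 - 143\right) \left(-54\right) = \left(-131\right) \left(-54\right) = 7074$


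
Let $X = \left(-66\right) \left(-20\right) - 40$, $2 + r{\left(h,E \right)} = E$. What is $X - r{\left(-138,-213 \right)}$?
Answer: $1495$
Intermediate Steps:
$r{\left(h,E \right)} = -2 + E$
$X = 1280$ ($X = 1320 - 40 = 1280$)
$X - r{\left(-138,-213 \right)} = 1280 - \left(-2 - 213\right) = 1280 - -215 = 1280 + 215 = 1495$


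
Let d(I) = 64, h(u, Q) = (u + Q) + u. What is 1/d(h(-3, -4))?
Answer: 1/64 ≈ 0.015625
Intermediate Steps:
h(u, Q) = Q + 2*u (h(u, Q) = (Q + u) + u = Q + 2*u)
1/d(h(-3, -4)) = 1/64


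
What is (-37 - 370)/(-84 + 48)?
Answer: 407/36 ≈ 11.306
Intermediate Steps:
(-37 - 370)/(-84 + 48) = -407/(-36) = -407*(-1/36) = 407/36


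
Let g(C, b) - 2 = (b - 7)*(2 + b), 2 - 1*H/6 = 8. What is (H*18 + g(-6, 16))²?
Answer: 234256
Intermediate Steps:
H = -36 (H = 12 - 6*8 = 12 - 48 = -36)
g(C, b) = 2 + (-7 + b)*(2 + b) (g(C, b) = 2 + (b - 7)*(2 + b) = 2 + (-7 + b)*(2 + b))
(H*18 + g(-6, 16))² = (-36*18 + (-12 + 16² - 5*16))² = (-648 + (-12 + 256 - 80))² = (-648 + 164)² = (-484)² = 234256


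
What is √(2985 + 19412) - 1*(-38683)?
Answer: 38683 + √22397 ≈ 38833.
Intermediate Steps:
√(2985 + 19412) - 1*(-38683) = √22397 + 38683 = 38683 + √22397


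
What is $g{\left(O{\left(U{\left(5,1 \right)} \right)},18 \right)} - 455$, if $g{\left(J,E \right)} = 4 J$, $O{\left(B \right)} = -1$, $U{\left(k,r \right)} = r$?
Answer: $-459$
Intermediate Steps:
$g{\left(O{\left(U{\left(5,1 \right)} \right)},18 \right)} - 455 = 4 \left(-1\right) - 455 = -4 - 455 = -459$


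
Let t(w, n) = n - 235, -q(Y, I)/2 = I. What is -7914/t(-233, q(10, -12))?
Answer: 7914/211 ≈ 37.507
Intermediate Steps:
q(Y, I) = -2*I
t(w, n) = -235 + n
-7914/t(-233, q(10, -12)) = -7914/(-235 - 2*(-12)) = -7914/(-235 + 24) = -7914/(-211) = -7914*(-1/211) = 7914/211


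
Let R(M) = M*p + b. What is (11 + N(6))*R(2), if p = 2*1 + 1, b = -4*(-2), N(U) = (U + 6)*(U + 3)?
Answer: 1666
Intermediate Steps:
N(U) = (3 + U)*(6 + U) (N(U) = (6 + U)*(3 + U) = (3 + U)*(6 + U))
b = 8
p = 3 (p = 2 + 1 = 3)
R(M) = 8 + 3*M (R(M) = M*3 + 8 = 3*M + 8 = 8 + 3*M)
(11 + N(6))*R(2) = (11 + (18 + 6**2 + 9*6))*(8 + 3*2) = (11 + (18 + 36 + 54))*(8 + 6) = (11 + 108)*14 = 119*14 = 1666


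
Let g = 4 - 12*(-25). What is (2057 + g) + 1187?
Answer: 3548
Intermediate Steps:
g = 304 (g = 4 + 300 = 304)
(2057 + g) + 1187 = (2057 + 304) + 1187 = 2361 + 1187 = 3548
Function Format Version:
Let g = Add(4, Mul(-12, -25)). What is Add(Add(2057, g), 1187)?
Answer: 3548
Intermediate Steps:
g = 304 (g = Add(4, 300) = 304)
Add(Add(2057, g), 1187) = Add(Add(2057, 304), 1187) = Add(2361, 1187) = 3548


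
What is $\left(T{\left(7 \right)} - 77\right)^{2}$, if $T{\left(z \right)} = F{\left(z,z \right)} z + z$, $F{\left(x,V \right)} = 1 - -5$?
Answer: $784$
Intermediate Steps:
$F{\left(x,V \right)} = 6$ ($F{\left(x,V \right)} = 1 + 5 = 6$)
$T{\left(z \right)} = 7 z$ ($T{\left(z \right)} = 6 z + z = 7 z$)
$\left(T{\left(7 \right)} - 77\right)^{2} = \left(7 \cdot 7 - 77\right)^{2} = \left(49 - 77\right)^{2} = \left(-28\right)^{2} = 784$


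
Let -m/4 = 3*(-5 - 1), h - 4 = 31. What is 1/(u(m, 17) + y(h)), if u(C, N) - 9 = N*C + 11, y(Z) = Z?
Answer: 1/1279 ≈ 0.00078186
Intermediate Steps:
h = 35 (h = 4 + 31 = 35)
m = 72 (m = -12*(-5 - 1) = -12*(-6) = -4*(-18) = 72)
u(C, N) = 20 + C*N (u(C, N) = 9 + (N*C + 11) = 9 + (C*N + 11) = 9 + (11 + C*N) = 20 + C*N)
1/(u(m, 17) + y(h)) = 1/((20 + 72*17) + 35) = 1/((20 + 1224) + 35) = 1/(1244 + 35) = 1/1279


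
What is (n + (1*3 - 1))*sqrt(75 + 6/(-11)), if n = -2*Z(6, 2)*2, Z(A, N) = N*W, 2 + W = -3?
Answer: 126*sqrt(1001)/11 ≈ 362.41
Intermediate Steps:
W = -5 (W = -2 - 3 = -5)
Z(A, N) = -5*N (Z(A, N) = N*(-5) = -5*N)
n = 40 (n = -(-10)*2*2 = -2*(-10)*2 = 20*2 = 40)
(n + (1*3 - 1))*sqrt(75 + 6/(-11)) = (40 + (1*3 - 1))*sqrt(75 + 6/(-11)) = (40 + (3 - 1))*sqrt(75 + 6*(-1/11)) = (40 + 2)*sqrt(75 - 6/11) = 42*sqrt(819/11) = 42*(3*sqrt(1001)/11) = 126*sqrt(1001)/11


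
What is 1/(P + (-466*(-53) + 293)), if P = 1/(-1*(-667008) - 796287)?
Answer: 129279/3230811488 ≈ 4.0014e-5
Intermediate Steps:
P = -1/129279 (P = 1/(667008 - 796287) = 1/(-129279) = -1/129279 ≈ -7.7352e-6)
1/(P + (-466*(-53) + 293)) = 1/(-1/129279 + (-466*(-53) + 293)) = 1/(-1/129279 + (24698 + 293)) = 1/(-1/129279 + 24991) = 1/(3230811488/129279) = 129279/3230811488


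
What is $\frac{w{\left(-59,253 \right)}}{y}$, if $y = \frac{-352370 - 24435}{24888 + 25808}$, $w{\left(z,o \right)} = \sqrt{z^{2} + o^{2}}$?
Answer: $- \frac{50696 \sqrt{67490}}{376805} \approx -34.952$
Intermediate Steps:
$w{\left(z,o \right)} = \sqrt{o^{2} + z^{2}}$
$y = - \frac{376805}{50696} \approx -7.4326$
$\frac{w{\left(-59,253 \right)}}{y} = \frac{\sqrt{253^{2} + \left(-59\right)^{2}}}{- \frac{376805}{50696}} = \sqrt{64009 + 3481} \left(- \frac{50696}{376805}\right) = \sqrt{67490} \left(- \frac{50696}{376805}\right) = - \frac{50696 \sqrt{67490}}{376805}$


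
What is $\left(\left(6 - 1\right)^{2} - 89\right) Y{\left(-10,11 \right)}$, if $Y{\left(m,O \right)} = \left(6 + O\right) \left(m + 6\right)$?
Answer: $4352$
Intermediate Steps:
$Y{\left(m,O \right)} = \left(6 + O\right) \left(6 + m\right)$
$\left(\left(6 - 1\right)^{2} - 89\right) Y{\left(-10,11 \right)} = \left(\left(6 - 1\right)^{2} - 89\right) \left(36 + 6 \cdot 11 + 6 \left(-10\right) + 11 \left(-10\right)\right) = \left(5^{2} - 89\right) \left(36 + 66 - 60 - 110\right) = \left(25 - 89\right) \left(-68\right) = \left(-64\right) \left(-68\right) = 4352$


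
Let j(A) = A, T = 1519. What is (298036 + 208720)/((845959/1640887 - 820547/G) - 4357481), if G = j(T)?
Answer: -180441865168124/1551771224707323 ≈ -0.11628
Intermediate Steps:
G = 1519
(298036 + 208720)/((845959/1640887 - 820547/G) - 4357481) = (298036 + 208720)/((845959/1640887 - 820547/1519) - 4357481) = 506756/((845959*(1/1640887) - 820547*1/1519) - 4357481) = 506756/((845959/1640887 - 117221/217) - 4357481) = 506756/(-192162841924/356072479 - 4357481) = 506756/(-1551771224707323/356072479) = 506756*(-356072479/1551771224707323) = -180441865168124/1551771224707323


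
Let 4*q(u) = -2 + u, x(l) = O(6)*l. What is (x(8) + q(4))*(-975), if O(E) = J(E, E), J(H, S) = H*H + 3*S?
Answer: -843375/2 ≈ -4.2169e+5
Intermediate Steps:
J(H, S) = H**2 + 3*S
O(E) = E**2 + 3*E
x(l) = 54*l (x(l) = (6*(3 + 6))*l = (6*9)*l = 54*l)
q(u) = -1/2 + u/4 (q(u) = (-2 + u)/4 = -1/2 + u/4)
(x(8) + q(4))*(-975) = (54*8 + (-1/2 + (1/4)*4))*(-975) = (432 + (-1/2 + 1))*(-975) = (432 + 1/2)*(-975) = (865/2)*(-975) = -843375/2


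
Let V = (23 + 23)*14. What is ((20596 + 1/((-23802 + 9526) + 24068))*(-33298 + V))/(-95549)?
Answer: 3292764590791/467807904 ≈ 7038.7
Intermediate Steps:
V = 644 (V = 46*14 = 644)
((20596 + 1/((-23802 + 9526) + 24068))*(-33298 + V))/(-95549) = ((20596 + 1/((-23802 + 9526) + 24068))*(-33298 + 644))/(-95549) = ((20596 + 1/(-14276 + 24068))*(-32654))*(-1/95549) = ((20596 + 1/9792)*(-32654))*(-1/95549) = ((201676033/9792)*(-32654))*(-1/95549) = -3292764590791/4896*(-1/95549) = 3292764590791/467807904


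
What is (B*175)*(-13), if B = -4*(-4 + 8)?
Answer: 36400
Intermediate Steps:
B = -16 (B = -4*4 = -16)
(B*175)*(-13) = -16*175*(-13) = -2800*(-13) = 36400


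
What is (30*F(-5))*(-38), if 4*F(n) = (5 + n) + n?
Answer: 1425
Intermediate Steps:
F(n) = 5/4 + n/2 (F(n) = ((5 + n) + n)/4 = (5 + 2*n)/4 = 5/4 + n/2)
(30*F(-5))*(-38) = (30*(5/4 + (½)*(-5)))*(-38) = (30*(5/4 - 5/2))*(-38) = (30*(-5/4))*(-38) = -75/2*(-38) = 1425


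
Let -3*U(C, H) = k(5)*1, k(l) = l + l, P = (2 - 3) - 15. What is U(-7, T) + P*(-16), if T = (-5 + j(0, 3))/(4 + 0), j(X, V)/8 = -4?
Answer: 758/3 ≈ 252.67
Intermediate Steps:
j(X, V) = -32 (j(X, V) = 8*(-4) = -32)
P = -16 (P = -1 - 15 = -16)
T = -37/4 (T = (-5 - 32)/(4 + 0) = -37/4 ≈ -9.2500)
k(l) = 2*l
U(C, H) = -10/3 (U(C, H) = -2*5/3 = -10/3)
U(-7, T) + P*(-16) = -10/3 - 16*(-16) = -10/3 + 256 = 758/3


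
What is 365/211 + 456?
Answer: 96581/211 ≈ 457.73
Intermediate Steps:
365/211 + 456 = 96581/211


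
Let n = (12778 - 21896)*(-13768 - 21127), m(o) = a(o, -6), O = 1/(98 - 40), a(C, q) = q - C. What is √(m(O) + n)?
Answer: √1070332639798/58 ≈ 17837.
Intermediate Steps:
O = 1/58 ≈ 0.017241
m(o) = -6 - o
n = 318172610 (n = -9118*(-34895) = 318172610)
√(m(O) + n) = √((-6 - 1*1/58) + 318172610) = √((-6 - 1/58) + 318172610) = √(-349/58 + 318172610) = √(18454011031/58) = √1070332639798/58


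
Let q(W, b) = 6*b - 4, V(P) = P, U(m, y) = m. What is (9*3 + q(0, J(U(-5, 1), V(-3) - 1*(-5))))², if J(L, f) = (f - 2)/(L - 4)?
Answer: 529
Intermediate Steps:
J(L, f) = (-2 + f)/(-4 + L)
q(W, b) = -4 + 6*b
(9*3 + q(0, J(U(-5, 1), V(-3) - 1*(-5))))² = (9*3 + (-4 + 6*((-2 + (-3 - 1*(-5)))/(-4 - 5))))² = (27 + (-4 + 6*((-2 + (-3 + 5))/(-9))))² = (27 + (-4 + 6*(-(-2 + 2)/9)))² = (27 + (-4 + 6*(-⅑*0)))² = (27 + (-4 + 6*0))² = (27 + (-4 + 0))² = (27 - 4)² = 23² = 529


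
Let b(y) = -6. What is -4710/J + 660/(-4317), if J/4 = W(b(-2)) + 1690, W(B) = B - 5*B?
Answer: -4143005/4932892 ≈ -0.83987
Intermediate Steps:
W(B) = -4*B
J = 6856 (J = 4*(-4*(-6) + 1690) = 4*(24 + 1690) = 4*1714 = 6856)
-4710/J + 660/(-4317) = -4710/6856 + 660/(-4317) = -4710*1/6856 + 660*(-1/4317) = -2355/3428 - 220/1439 = -4143005/4932892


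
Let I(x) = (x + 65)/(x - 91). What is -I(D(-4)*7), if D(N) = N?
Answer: 37/119 ≈ 0.31092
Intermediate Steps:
I(x) = (65 + x)/(-91 + x)
-I(D(-4)*7) = -(65 - 4*7)/(-91 - 4*7) = -(65 - 28)/(-91 - 28) = -37/(-119) = -(-1)*37/119 = -1*(-37/119) = 37/119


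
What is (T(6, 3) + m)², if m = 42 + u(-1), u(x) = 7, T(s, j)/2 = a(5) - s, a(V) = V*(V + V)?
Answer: 18769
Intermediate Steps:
a(V) = 2*V² (a(V) = V*(2*V) = 2*V²)
T(s, j) = 100 - 2*s (T(s, j) = 2*(2*5² - s) = 2*(2*25 - s) = 2*(50 - s) = 100 - 2*s)
m = 49 (m = 42 + 7 = 49)
(T(6, 3) + m)² = ((100 - 2*6) + 49)² = ((100 - 12) + 49)² = (88 + 49)² = 137² = 18769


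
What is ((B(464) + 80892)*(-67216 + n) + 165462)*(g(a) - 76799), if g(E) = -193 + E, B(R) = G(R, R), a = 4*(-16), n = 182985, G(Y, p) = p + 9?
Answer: -725845185087232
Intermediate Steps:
G(Y, p) = 9 + p
a = -64
B(R) = 9 + R
((B(464) + 80892)*(-67216 + n) + 165462)*(g(a) - 76799) = (((9 + 464) + 80892)*(-67216 + 182985) + 165462)*((-193 - 64) - 76799) = ((473 + 80892)*115769 + 165462)*(-257 - 76799) = (81365*115769 + 165462)*(-77056) = (9419544685 + 165462)*(-77056) = 9419710147*(-77056) = -725845185087232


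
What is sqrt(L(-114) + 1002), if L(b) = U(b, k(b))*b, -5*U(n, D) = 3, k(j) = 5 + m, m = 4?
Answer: 2*sqrt(6690)/5 ≈ 32.717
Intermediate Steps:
k(j) = 9 (k(j) = 5 + 4 = 9)
U(n, D) = -3/5 (U(n, D) = -1/5*3 = -3/5)
L(b) = -3*b/5
sqrt(L(-114) + 1002) = sqrt(-3/5*(-114) + 1002) = sqrt(342/5 + 1002) = sqrt(5352/5) = 2*sqrt(6690)/5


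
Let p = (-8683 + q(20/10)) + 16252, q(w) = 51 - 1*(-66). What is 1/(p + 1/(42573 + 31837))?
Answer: 74410/571915261 ≈ 0.00013011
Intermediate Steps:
q(w) = 117 (q(w) = 51 + 66 = 117)
p = 7686 (p = (-8683 + 117) + 16252 = -8566 + 16252 = 7686)
1/(p + 1/(42573 + 31837)) = 1/(7686 + 1/(42573 + 31837)) = 1/(7686 + 1/74410) = 1/(571915261/74410) = 74410/571915261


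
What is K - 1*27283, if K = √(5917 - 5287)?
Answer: -27283 + 3*√70 ≈ -27258.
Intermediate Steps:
K = 3*√70 (K = √630 = 3*√70 ≈ 25.100)
K - 1*27283 = 3*√70 - 1*27283 = 3*√70 - 27283 = -27283 + 3*√70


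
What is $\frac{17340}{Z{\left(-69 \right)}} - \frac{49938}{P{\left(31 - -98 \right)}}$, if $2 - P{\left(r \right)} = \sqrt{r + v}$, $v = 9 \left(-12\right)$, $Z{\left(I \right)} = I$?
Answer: $\frac{2198888}{391} + \frac{49938 \sqrt{21}}{17} \approx 19085.0$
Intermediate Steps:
$v = -108$
$P{\left(r \right)} = 2 - \sqrt{-108 + r}$ ($P{\left(r \right)} = 2 - \sqrt{r - 108} = 2 - \sqrt{-108 + r}$)
$\frac{17340}{Z{\left(-69 \right)}} - \frac{49938}{P{\left(31 - -98 \right)}} = \frac{17340}{-69} - \frac{49938}{2 - \sqrt{-108 + \left(31 - -98\right)}} = 17340 \left(- \frac{1}{69}\right) - \frac{49938}{2 - \sqrt{-108 + \left(31 + 98\right)}} = - \frac{5780}{23} - \frac{49938}{2 - \sqrt{-108 + 129}} = - \frac{5780}{23} - \frac{49938}{2 - \sqrt{21}}$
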